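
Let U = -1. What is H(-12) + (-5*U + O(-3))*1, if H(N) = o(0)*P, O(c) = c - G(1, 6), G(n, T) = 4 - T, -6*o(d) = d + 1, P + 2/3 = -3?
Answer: 83/18 ≈ 4.6111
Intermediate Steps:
P = -11/3 (P = -⅔ - 3 = -11/3 ≈ -3.6667)
o(d) = -⅙ - d/6 (o(d) = -(d + 1)/6 = -(1 + d)/6 = -⅙ - d/6)
O(c) = 2 + c (O(c) = c - (4 - 1*6) = c - (4 - 6) = c - 1*(-2) = c + 2 = 2 + c)
H(N) = 11/18 (H(N) = (-⅙ - ⅙*0)*(-11/3) = (-⅙ + 0)*(-11/3) = -⅙*(-11/3) = 11/18)
H(-12) + (-5*U + O(-3))*1 = 11/18 + (-5*(-1) + (2 - 3))*1 = 11/18 + (5 - 1)*1 = 11/18 + 4*1 = 11/18 + 4 = 83/18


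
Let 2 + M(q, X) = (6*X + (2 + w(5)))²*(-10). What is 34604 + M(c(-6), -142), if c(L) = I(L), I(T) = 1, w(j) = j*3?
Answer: -6937648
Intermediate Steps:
w(j) = 3*j
c(L) = 1
M(q, X) = -2 - 10*(17 + 6*X)² (M(q, X) = -2 + (6*X + (2 + 3*5))²*(-10) = -2 + (6*X + (2 + 15))²*(-10) = -2 + (6*X + 17)²*(-10) = -2 + (17 + 6*X)²*(-10) = -2 - 10*(17 + 6*X)²)
34604 + M(c(-6), -142) = 34604 + (-2892 - 2040*(-142) - 360*(-142)²) = 34604 + (-2892 + 289680 - 360*20164) = 34604 + (-2892 + 289680 - 7259040) = 34604 - 6972252 = -6937648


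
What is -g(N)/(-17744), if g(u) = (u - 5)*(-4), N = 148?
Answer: -143/4436 ≈ -0.032236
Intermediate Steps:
g(u) = 20 - 4*u (g(u) = (-5 + u)*(-4) = 20 - 4*u)
-g(N)/(-17744) = -(20 - 4*148)/(-17744) = -(20 - 592)*(-1)/17744 = -(-572)*(-1)/17744 = -1*143/4436 = -143/4436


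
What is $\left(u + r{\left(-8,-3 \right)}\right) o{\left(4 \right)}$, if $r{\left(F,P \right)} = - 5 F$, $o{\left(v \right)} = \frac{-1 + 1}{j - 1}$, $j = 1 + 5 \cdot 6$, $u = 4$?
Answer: $0$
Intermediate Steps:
$j = 31$ ($j = 1 + 30 = 31$)
$o{\left(v \right)} = 0$ ($o{\left(v \right)} = \frac{-1 + 1}{31 - 1} = \frac{0}{30} = 0 \cdot \frac{1}{30} = 0$)
$\left(u + r{\left(-8,-3 \right)}\right) o{\left(4 \right)} = \left(4 - -40\right) 0 = \left(4 + 40\right) 0 = 44 \cdot 0 = 0$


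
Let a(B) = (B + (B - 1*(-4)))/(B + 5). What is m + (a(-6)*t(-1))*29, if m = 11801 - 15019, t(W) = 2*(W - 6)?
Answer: -6466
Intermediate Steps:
t(W) = -12 + 2*W (t(W) = 2*(-6 + W) = -12 + 2*W)
m = -3218
a(B) = (4 + 2*B)/(5 + B) (a(B) = (B + (B + 4))/(5 + B) = (B + (4 + B))/(5 + B) = (4 + 2*B)/(5 + B))
m + (a(-6)*t(-1))*29 = -3218 + ((2*(2 - 6)/(5 - 6))*(-12 + 2*(-1)))*29 = -3218 + ((2*(-4)/(-1))*(-12 - 2))*29 = -3218 + ((2*(-1)*(-4))*(-14))*29 = -3218 + (8*(-14))*29 = -3218 - 112*29 = -3218 - 3248 = -6466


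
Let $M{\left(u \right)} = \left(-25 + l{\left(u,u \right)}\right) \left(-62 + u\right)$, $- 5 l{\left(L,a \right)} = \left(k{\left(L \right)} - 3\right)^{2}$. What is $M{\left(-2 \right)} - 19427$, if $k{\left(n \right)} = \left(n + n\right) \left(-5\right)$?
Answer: $- \frac{70639}{5} \approx -14128.0$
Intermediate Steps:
$k{\left(n \right)} = - 10 n$ ($k{\left(n \right)} = 2 n \left(-5\right) = - 10 n$)
$l{\left(L,a \right)} = - \frac{\left(-3 - 10 L\right)^{2}}{5}$ ($l{\left(L,a \right)} = - \frac{\left(- 10 L - 3\right)^{2}}{5} = - \frac{\left(-3 - 10 L\right)^{2}}{5}$)
$M{\left(u \right)} = \left(-62 + u\right) \left(-25 - \frac{\left(3 + 10 u\right)^{2}}{5}\right)$ ($M{\left(u \right)} = \left(-25 - \frac{\left(3 + 10 u\right)^{2}}{5}\right) \left(-62 + u\right) = \left(-62 + u\right) \left(-25 - \frac{\left(3 + 10 u\right)^{2}}{5}\right)$)
$M{\left(-2 \right)} - 19427 = \left(\frac{8308}{5} - 20 \left(-2\right)^{3} + 1228 \left(-2\right)^{2} + \frac{3586}{5} \left(-2\right)\right) - 19427 = \left(\frac{8308}{5} - -160 + 1228 \cdot 4 - \frac{7172}{5}\right) - 19427 = \left(\frac{8308}{5} + 160 + 4912 - \frac{7172}{5}\right) - 19427 = \frac{26496}{5} - 19427 = - \frac{70639}{5}$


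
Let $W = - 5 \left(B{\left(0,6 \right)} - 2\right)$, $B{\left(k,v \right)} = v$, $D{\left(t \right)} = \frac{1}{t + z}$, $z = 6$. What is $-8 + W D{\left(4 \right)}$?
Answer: $-10$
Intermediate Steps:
$D{\left(t \right)} = \frac{1}{6 + t}$ ($D{\left(t \right)} = \frac{1}{t + 6} = \frac{1}{6 + t}$)
$W = -20$ ($W = - 5 \left(6 - 2\right) = \left(-5\right) 4 = -20$)
$-8 + W D{\left(4 \right)} = -8 - \frac{20}{6 + 4} = -8 - \frac{20}{10} = -8 - 2 = -10$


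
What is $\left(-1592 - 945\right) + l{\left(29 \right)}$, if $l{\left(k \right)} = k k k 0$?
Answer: $-2537$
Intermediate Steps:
$l{\left(k \right)} = 0$ ($l{\left(k \right)} = k^{2} k 0 = k^{3} \cdot 0 = 0$)
$\left(-1592 - 945\right) + l{\left(29 \right)} = \left(-1592 - 945\right) + 0 = -2537 + 0 = -2537$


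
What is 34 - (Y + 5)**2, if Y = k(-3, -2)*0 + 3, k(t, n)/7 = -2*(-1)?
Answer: -30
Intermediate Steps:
k(t, n) = 14 (k(t, n) = 7*(-2*(-1)) = 7*2 = 14)
Y = 3 (Y = 14*0 + 3 = 0 + 3 = 3)
34 - (Y + 5)**2 = 34 - (3 + 5)**2 = 34 - 1*8**2 = 34 - 1*64 = 34 - 64 = -30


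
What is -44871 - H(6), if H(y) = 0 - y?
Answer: -44865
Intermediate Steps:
H(y) = -y
-44871 - H(6) = -44871 - (-1)*6 = -44871 - 1*(-6) = -44871 + 6 = -44865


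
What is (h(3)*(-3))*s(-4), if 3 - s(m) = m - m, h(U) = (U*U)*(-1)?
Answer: 81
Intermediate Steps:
h(U) = -U**2 (h(U) = U**2*(-1) = -U**2)
s(m) = 3 (s(m) = 3 - (m - m) = 3 - 1*0 = 3 + 0 = 3)
(h(3)*(-3))*s(-4) = (-1*3**2*(-3))*3 = (-1*9*(-3))*3 = -9*(-3)*3 = 27*3 = 81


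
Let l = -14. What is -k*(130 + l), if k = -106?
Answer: 12296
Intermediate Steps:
-k*(130 + l) = -(-106)*(130 - 14) = -(-106)*116 = -1*(-12296) = 12296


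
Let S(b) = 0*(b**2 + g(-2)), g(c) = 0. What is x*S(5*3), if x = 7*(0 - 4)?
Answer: 0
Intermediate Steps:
x = -28 (x = 7*(-4) = -28)
S(b) = 0 (S(b) = 0*(b**2 + 0) = 0*b**2 = 0)
x*S(5*3) = -28*0 = 0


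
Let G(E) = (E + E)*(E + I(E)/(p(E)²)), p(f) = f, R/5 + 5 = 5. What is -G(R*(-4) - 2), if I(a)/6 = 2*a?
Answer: -32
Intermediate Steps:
R = 0 (R = -25 + 5*5 = -25 + 25 = 0)
I(a) = 12*a (I(a) = 6*(2*a) = 12*a)
G(E) = 2*E*(E + 12/E) (G(E) = (E + E)*(E + (12*E)/(E²)) = (2*E)*(E + (12*E)/E²) = (2*E)*(E + 12/E) = 2*E*(E + 12/E))
-G(R*(-4) - 2) = -(24 + 2*(0*(-4) - 2)²) = -(24 + 2*(0 - 2)²) = -(24 + 2*(-2)²) = -(24 + 2*4) = -(24 + 8) = -1*32 = -32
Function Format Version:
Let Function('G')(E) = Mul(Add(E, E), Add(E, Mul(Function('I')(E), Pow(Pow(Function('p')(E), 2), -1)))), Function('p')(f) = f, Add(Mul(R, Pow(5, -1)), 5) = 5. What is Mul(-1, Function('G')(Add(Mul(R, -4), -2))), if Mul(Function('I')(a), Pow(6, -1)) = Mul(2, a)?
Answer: -32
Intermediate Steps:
R = 0 (R = Add(-25, Mul(5, 5)) = Add(-25, 25) = 0)
Function('I')(a) = Mul(12, a) (Function('I')(a) = Mul(6, Mul(2, a)) = Mul(12, a))
Function('G')(E) = Mul(2, E, Add(E, Mul(12, Pow(E, -1)))) (Function('G')(E) = Mul(Add(E, E), Add(E, Mul(Mul(12, E), Pow(Pow(E, 2), -1)))) = Mul(Mul(2, E), Add(E, Mul(Mul(12, E), Pow(E, -2)))) = Mul(Mul(2, E), Add(E, Mul(12, Pow(E, -1)))) = Mul(2, E, Add(E, Mul(12, Pow(E, -1)))))
Mul(-1, Function('G')(Add(Mul(R, -4), -2))) = Mul(-1, Add(24, Mul(2, Pow(Add(Mul(0, -4), -2), 2)))) = Mul(-1, Add(24, Mul(2, Pow(Add(0, -2), 2)))) = Mul(-1, Add(24, Mul(2, Pow(-2, 2)))) = Mul(-1, Add(24, Mul(2, 4))) = Mul(-1, Add(24, 8)) = Mul(-1, 32) = -32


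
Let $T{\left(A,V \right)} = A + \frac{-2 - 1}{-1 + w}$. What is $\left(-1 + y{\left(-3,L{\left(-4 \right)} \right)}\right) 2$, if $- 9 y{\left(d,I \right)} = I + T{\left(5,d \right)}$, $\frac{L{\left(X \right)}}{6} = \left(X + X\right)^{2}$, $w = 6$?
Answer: $- \frac{3974}{45} \approx -88.311$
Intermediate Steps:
$L{\left(X \right)} = 24 X^{2}$ ($L{\left(X \right)} = 6 \left(X + X\right)^{2} = 6 \left(2 X\right)^{2} = 6 \cdot 4 X^{2} = 24 X^{2}$)
$T{\left(A,V \right)} = - \frac{3}{5} + A$ ($T{\left(A,V \right)} = A + \frac{-2 - 1}{-1 + 6} = A - \frac{3}{5} = - \frac{3}{5} + A$)
$y{\left(d,I \right)} = - \frac{22}{45} - \frac{I}{9}$ ($y{\left(d,I \right)} = - \frac{I + \left(- \frac{3}{5} + 5\right)}{9} = - \frac{I + \frac{22}{5}}{9} = - \frac{\frac{22}{5} + I}{9} = - \frac{22}{45} - \frac{I}{9}$)
$\left(-1 + y{\left(-3,L{\left(-4 \right)} \right)}\right) 2 = \left(-1 - \left(\frac{22}{45} + \frac{24 \left(-4\right)^{2}}{9}\right)\right) 2 = \left(-1 - \left(\frac{22}{45} + \frac{24 \cdot 16}{9}\right)\right) 2 = \left(-1 - \frac{1942}{45}\right) 2 = \left(- \frac{1987}{45}\right) 2 = - \frac{3974}{45}$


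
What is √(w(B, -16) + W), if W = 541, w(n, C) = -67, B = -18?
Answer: √474 ≈ 21.772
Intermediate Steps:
√(w(B, -16) + W) = √(-67 + 541) = √474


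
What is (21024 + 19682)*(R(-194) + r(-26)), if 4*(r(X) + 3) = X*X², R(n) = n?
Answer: -186881246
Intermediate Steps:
r(X) = -3 + X³/4 (r(X) = -3 + (X*X²)/4 = -3 + X³/4)
(21024 + 19682)*(R(-194) + r(-26)) = (21024 + 19682)*(-194 + (-3 + (¼)*(-26)³)) = 40706*(-194 + (-3 + (¼)*(-17576))) = 40706*(-194 + (-3 - 4394)) = 40706*(-194 - 4397) = 40706*(-4591) = -186881246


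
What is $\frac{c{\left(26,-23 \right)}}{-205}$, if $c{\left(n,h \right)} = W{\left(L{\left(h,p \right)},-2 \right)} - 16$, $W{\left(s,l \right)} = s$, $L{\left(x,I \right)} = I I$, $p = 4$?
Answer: $0$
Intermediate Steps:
$L{\left(x,I \right)} = I^{2}$
$c{\left(n,h \right)} = 0$ ($c{\left(n,h \right)} = 4^{2} - 16 = 16 - 16 = 0$)
$\frac{c{\left(26,-23 \right)}}{-205} = \frac{0}{-205} = 0 \left(- \frac{1}{205}\right) = 0$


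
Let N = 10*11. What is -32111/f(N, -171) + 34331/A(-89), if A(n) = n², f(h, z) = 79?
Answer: -251639082/625759 ≈ -402.13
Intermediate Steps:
N = 110
-32111/f(N, -171) + 34331/A(-89) = -32111/79 + 34331/((-89)²) = -32111*1/79 + 34331/7921 = -32111/79 + 34331*(1/7921) = -32111/79 + 34331/7921 = -251639082/625759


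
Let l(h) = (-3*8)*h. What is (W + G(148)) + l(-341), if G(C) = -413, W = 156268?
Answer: 164039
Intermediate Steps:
l(h) = -24*h
(W + G(148)) + l(-341) = (156268 - 413) - 24*(-341) = 155855 + 8184 = 164039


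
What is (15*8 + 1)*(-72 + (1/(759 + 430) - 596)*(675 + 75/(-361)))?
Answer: -1995550392/41 ≈ -4.8672e+7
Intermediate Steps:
(15*8 + 1)*(-72 + (1/(759 + 430) - 596)*(675 + 75/(-361))) = (120 + 1)*(-72 + (1/1189 - 596)*(675 + 75*(-1/361))) = 121*(-72 + (1/1189 - 596)*(675 - 75/361)) = 121*(-72 - 708643/1189*243600/361) = 121*(-72 - 16489200/41) = 121*(-16492152/41) = -1995550392/41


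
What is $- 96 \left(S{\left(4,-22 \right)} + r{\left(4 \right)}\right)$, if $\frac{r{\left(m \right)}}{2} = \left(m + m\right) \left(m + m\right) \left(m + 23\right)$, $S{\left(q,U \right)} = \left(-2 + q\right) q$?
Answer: $-332544$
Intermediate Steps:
$S{\left(q,U \right)} = q \left(-2 + q\right)$
$r{\left(m \right)} = 8 m^{2} \left(23 + m\right)$ ($r{\left(m \right)} = 2 \left(m + m\right) \left(m + m\right) \left(m + 23\right) = 2 \cdot 2 m 2 m \left(23 + m\right) = 2 \cdot 4 m^{2} \left(23 + m\right) = 8 m^{2} \left(23 + m\right)$)
$- 96 \left(S{\left(4,-22 \right)} + r{\left(4 \right)}\right) = - 96 \left(4 \left(-2 + 4\right) + 8 \cdot 4^{2} \left(23 + 4\right)\right) = - 96 \left(4 \cdot 2 + 8 \cdot 16 \cdot 27\right) = - 96 \left(8 + 3456\right) = \left(-96\right) 3464 = -332544$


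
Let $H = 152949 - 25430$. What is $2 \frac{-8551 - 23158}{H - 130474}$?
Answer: $\frac{63418}{2955} \approx 21.461$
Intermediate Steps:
$H = 127519$
$2 \frac{-8551 - 23158}{H - 130474} = 2 \frac{-8551 - 23158}{127519 - 130474} = 2 \left(- \frac{31709}{-2955}\right) = 2 \left(\left(-31709\right) \left(- \frac{1}{2955}\right)\right) = 2 \cdot \frac{31709}{2955} = \frac{63418}{2955}$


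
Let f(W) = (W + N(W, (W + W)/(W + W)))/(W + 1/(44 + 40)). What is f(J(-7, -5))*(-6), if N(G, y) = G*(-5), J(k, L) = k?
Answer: 14112/587 ≈ 24.041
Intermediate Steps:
N(G, y) = -5*G
f(W) = -4*W/(1/84 + W) (f(W) = (W - 5*W)/(W + 1/(44 + 40)) = (-4*W)/(W + 1/84) = (-4*W)/(1/84 + W) = -4*W/(1/84 + W))
f(J(-7, -5))*(-6) = -336*(-7)/(1 + 84*(-7))*(-6) = -336*(-7)/(1 - 588)*(-6) = -336*(-7)/(-587)*(-6) = -336*(-7)*(-1/587)*(-6) = -2352/587*(-6) = 14112/587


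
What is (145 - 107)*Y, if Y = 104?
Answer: 3952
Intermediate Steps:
(145 - 107)*Y = (145 - 107)*104 = 38*104 = 3952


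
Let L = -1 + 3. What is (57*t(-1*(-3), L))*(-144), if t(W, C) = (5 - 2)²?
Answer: -73872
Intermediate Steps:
L = 2
t(W, C) = 9 (t(W, C) = 3² = 9)
(57*t(-1*(-3), L))*(-144) = (57*9)*(-144) = 513*(-144) = -73872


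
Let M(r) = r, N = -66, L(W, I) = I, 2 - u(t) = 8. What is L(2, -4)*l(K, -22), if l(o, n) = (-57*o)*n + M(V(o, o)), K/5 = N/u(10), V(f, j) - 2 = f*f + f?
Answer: -288208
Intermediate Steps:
u(t) = -6 (u(t) = 2 - 1*8 = 2 - 8 = -6)
V(f, j) = 2 + f + f**2 (V(f, j) = 2 + (f*f + f) = 2 + (f**2 + f) = 2 + (f + f**2) = 2 + f + f**2)
K = 55 (K = 5*(-66/(-6)) = 5*(-66*(-1/6)) = 5*11 = 55)
l(o, n) = 2 + o + o**2 - 57*n*o (l(o, n) = (-57*o)*n + (2 + o + o**2) = -57*n*o + (2 + o + o**2) = 2 + o + o**2 - 57*n*o)
L(2, -4)*l(K, -22) = -4*(2 + 55 + 55**2 - 57*(-22)*55) = -4*(2 + 55 + 3025 + 68970) = -4*72052 = -288208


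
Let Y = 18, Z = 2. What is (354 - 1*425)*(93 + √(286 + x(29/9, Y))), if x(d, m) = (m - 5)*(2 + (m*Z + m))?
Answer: -6603 - 923*√6 ≈ -8863.9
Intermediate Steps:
x(d, m) = (-5 + m)*(2 + 3*m) (x(d, m) = (m - 5)*(2 + (m*2 + m)) = (-5 + m)*(2 + (2*m + m)) = (-5 + m)*(2 + 3*m))
(354 - 1*425)*(93 + √(286 + x(29/9, Y))) = (354 - 1*425)*(93 + √(286 + (-10 - 13*18 + 3*18²))) = (354 - 425)*(93 + √(286 + (-10 - 234 + 3*324))) = -71*(93 + √(286 + (-10 - 234 + 972))) = -71*(93 + √(286 + 728)) = -71*(93 + √1014) = -71*(93 + 13*√6) = -6603 - 923*√6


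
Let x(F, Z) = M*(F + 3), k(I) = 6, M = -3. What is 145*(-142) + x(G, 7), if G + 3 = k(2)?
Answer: -20608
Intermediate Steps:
G = 3 (G = -3 + 6 = 3)
x(F, Z) = -9 - 3*F (x(F, Z) = -3*(F + 3) = -3*(3 + F) = -9 - 3*F)
145*(-142) + x(G, 7) = 145*(-142) + (-9 - 3*3) = -20590 + (-9 - 9) = -20590 - 18 = -20608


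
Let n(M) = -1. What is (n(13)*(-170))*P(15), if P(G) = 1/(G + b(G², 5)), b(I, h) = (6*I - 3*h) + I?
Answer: 34/315 ≈ 0.10794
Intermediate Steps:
b(I, h) = -3*h + 7*I (b(I, h) = (-3*h + 6*I) + I = -3*h + 7*I)
P(G) = 1/(-15 + G + 7*G²) (P(G) = 1/(G + (-3*5 + 7*G²)) = 1/(G + (-15 + 7*G²)) = 1/(-15 + G + 7*G²))
(n(13)*(-170))*P(15) = (-1*(-170))/(-15 + 15 + 7*15²) = 170/(-15 + 15 + 7*225) = 170/(-15 + 15 + 1575) = 170/1575 = 170*(1/1575) = 34/315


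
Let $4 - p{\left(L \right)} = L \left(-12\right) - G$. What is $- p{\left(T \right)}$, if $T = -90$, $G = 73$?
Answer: $1003$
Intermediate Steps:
$p{\left(L \right)} = 77 + 12 L$ ($p{\left(L \right)} = 4 - \left(L \left(-12\right) - 73\right) = 4 - \left(- 12 L - 73\right) = 4 - \left(-73 - 12 L\right) = 4 + \left(73 + 12 L\right) = 77 + 12 L$)
$- p{\left(T \right)} = - (77 + 12 \left(-90\right)) = - (77 - 1080) = \left(-1\right) \left(-1003\right) = 1003$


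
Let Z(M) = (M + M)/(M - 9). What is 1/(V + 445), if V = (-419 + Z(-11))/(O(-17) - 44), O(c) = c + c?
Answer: 260/117093 ≈ 0.0022205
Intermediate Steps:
Z(M) = 2*M/(-9 + M) (Z(M) = (2*M)/(-9 + M) = 2*M/(-9 + M))
O(c) = 2*c
V = 1393/260 (V = (-419 + 2*(-11)/(-9 - 11))/(2*(-17) - 44) = (-419 + 2*(-11)/(-20))/(-34 - 44) = (-419 + 2*(-11)*(-1/20))/(-78) = (-419 + 11/10)*(-1/78) = -4179/10*(-1/78) = 1393/260 ≈ 5.3577)
1/(V + 445) = 1/(1393/260 + 445) = 1/(117093/260) = 260/117093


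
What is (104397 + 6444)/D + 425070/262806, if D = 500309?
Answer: 40299337746/21914034509 ≈ 1.8390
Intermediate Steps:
(104397 + 6444)/D + 425070/262806 = (104397 + 6444)/500309 + 425070/262806 = 110841*(1/500309) + 425070*(1/262806) = 110841/500309 + 70845/43801 = 40299337746/21914034509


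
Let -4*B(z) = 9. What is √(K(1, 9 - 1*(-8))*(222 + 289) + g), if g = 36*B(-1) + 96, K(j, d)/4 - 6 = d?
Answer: √47027 ≈ 216.86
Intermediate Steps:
B(z) = -9/4 (B(z) = -¼*9 = -9/4)
K(j, d) = 24 + 4*d
g = 15 (g = 36*(-9/4) + 96 = -81 + 96 = 15)
√(K(1, 9 - 1*(-8))*(222 + 289) + g) = √((24 + 4*(9 - 1*(-8)))*(222 + 289) + 15) = √((24 + 4*(9 + 8))*511 + 15) = √((24 + 4*17)*511 + 15) = √((24 + 68)*511 + 15) = √(92*511 + 15) = √(47012 + 15) = √47027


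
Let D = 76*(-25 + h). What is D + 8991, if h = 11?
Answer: 7927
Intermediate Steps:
D = -1064 (D = 76*(-25 + 11) = 76*(-14) = -1064)
D + 8991 = -1064 + 8991 = 7927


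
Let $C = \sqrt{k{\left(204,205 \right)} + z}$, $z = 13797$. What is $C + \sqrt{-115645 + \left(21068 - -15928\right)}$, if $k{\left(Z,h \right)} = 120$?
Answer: $\sqrt{13917} + i \sqrt{78649} \approx 117.97 + 280.44 i$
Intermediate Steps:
$C = \sqrt{13917}$ ($C = \sqrt{120 + 13797} = \sqrt{13917} \approx 117.97$)
$C + \sqrt{-115645 + \left(21068 - -15928\right)} = \sqrt{13917} + \sqrt{-115645 + \left(21068 - -15928\right)} = \sqrt{13917} + \sqrt{-115645 + \left(21068 + 15928\right)} = \sqrt{13917} + \sqrt{-115645 + 36996} = \sqrt{13917} + \sqrt{-78649} = \sqrt{13917} + i \sqrt{78649}$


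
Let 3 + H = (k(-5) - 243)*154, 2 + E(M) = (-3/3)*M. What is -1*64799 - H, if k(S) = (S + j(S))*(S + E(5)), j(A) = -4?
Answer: -44006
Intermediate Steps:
E(M) = -2 - M (E(M) = -2 + (-3/3)*M = -2 + (-3*1/3)*M = -2 - M)
k(S) = (-7 + S)*(-4 + S) (k(S) = (S - 4)*(S + (-2 - 1*5)) = (-4 + S)*(S + (-2 - 5)) = (-4 + S)*(S - 7) = (-4 + S)*(-7 + S) = (-7 + S)*(-4 + S))
H = -20793 (H = -3 + ((28 + (-5)**2 - 11*(-5)) - 243)*154 = -3 + ((28 + 25 + 55) - 243)*154 = -3 + (108 - 243)*154 = -3 - 135*154 = -3 - 20790 = -20793)
-1*64799 - H = -1*64799 - 1*(-20793) = -64799 + 20793 = -44006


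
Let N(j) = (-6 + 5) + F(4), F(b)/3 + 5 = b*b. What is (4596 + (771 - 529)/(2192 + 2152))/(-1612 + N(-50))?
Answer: -9982633/3431760 ≈ -2.9089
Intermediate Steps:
F(b) = -15 + 3*b² (F(b) = -15 + 3*(b*b) = -15 + 3*b²)
N(j) = 32 (N(j) = (-6 + 5) + (-15 + 3*4²) = -1 + (-15 + 3*16) = -1 + (-15 + 48) = -1 + 33 = 32)
(4596 + (771 - 529)/(2192 + 2152))/(-1612 + N(-50)) = (4596 + (771 - 529)/(2192 + 2152))/(-1612 + 32) = (4596 + 242/4344)/(-1580) = (4596 + 242*(1/4344))*(-1/1580) = (4596 + 121/2172)*(-1/1580) = (9982633/2172)*(-1/1580) = -9982633/3431760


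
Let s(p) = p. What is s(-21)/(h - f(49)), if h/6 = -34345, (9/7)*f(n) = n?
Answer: 189/1854973 ≈ 0.00010189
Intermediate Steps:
f(n) = 7*n/9
h = -206070 (h = 6*(-34345) = -206070)
s(-21)/(h - f(49)) = -21/(-206070 - 7*49/9) = -21/(-206070 - 1*343/9) = -21/(-206070 - 343/9) = -21/(-1854973/9) = -21*(-9/1854973) = 189/1854973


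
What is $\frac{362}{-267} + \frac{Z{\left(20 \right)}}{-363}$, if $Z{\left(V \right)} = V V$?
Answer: $- \frac{79402}{32307} \approx -2.4577$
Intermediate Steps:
$Z{\left(V \right)} = V^{2}$
$\frac{362}{-267} + \frac{Z{\left(20 \right)}}{-363} = \frac{362}{-267} + \frac{20^{2}}{-363} = 362 \left(- \frac{1}{267}\right) + 400 \left(- \frac{1}{363}\right) = - \frac{362}{267} - \frac{400}{363} = - \frac{79402}{32307}$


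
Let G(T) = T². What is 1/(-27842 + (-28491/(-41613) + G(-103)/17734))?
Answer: -245988314/6848491061151 ≈ -3.5919e-5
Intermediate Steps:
1/(-27842 + (-28491/(-41613) + G(-103)/17734)) = 1/(-27842 + (-28491/(-41613) + (-103)²/17734)) = 1/(-27842 + (-28491*(-1/41613) + 10609*(1/17734))) = 1/(-27842 + (9497/13871 + 10609/17734)) = 1/(-27842 + 315577237/245988314) = 1/(-6848491061151/245988314) = -245988314/6848491061151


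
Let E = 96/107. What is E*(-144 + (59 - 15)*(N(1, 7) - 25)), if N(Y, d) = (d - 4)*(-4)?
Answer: -170112/107 ≈ -1589.8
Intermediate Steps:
N(Y, d) = 16 - 4*d (N(Y, d) = (-4 + d)*(-4) = 16 - 4*d)
E = 96/107 (E = 96*(1/107) = 96/107 ≈ 0.89720)
E*(-144 + (59 - 15)*(N(1, 7) - 25)) = 96*(-144 + (59 - 15)*((16 - 4*7) - 25))/107 = 96*(-144 + 44*((16 - 28) - 25))/107 = 96*(-144 + 44*(-12 - 25))/107 = 96*(-144 + 44*(-37))/107 = 96*(-144 - 1628)/107 = (96/107)*(-1772) = -170112/107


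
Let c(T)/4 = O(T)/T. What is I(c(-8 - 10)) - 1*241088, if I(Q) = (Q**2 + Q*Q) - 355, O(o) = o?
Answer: -241411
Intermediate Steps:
c(T) = 4 (c(T) = 4*(T/T) = 4*1 = 4)
I(Q) = -355 + 2*Q**2 (I(Q) = (Q**2 + Q**2) - 355 = 2*Q**2 - 355 = -355 + 2*Q**2)
I(c(-8 - 10)) - 1*241088 = (-355 + 2*4**2) - 1*241088 = (-355 + 2*16) - 241088 = (-355 + 32) - 241088 = -323 - 241088 = -241411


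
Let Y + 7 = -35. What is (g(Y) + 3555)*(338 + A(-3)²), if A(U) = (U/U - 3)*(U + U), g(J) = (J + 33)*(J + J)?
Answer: 2077902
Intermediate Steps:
Y = -42 (Y = -7 - 35 = -42)
g(J) = 2*J*(33 + J) (g(J) = (33 + J)*(2*J) = 2*J*(33 + J))
A(U) = -4*U (A(U) = (1 - 3)*(2*U) = -4*U)
(g(Y) + 3555)*(338 + A(-3)²) = (2*(-42)*(33 - 42) + 3555)*(338 + (-4*(-3))²) = (2*(-42)*(-9) + 3555)*(338 + 12²) = (756 + 3555)*(338 + 144) = 4311*482 = 2077902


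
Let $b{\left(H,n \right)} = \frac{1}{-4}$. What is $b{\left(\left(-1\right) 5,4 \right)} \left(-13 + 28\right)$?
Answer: $- \frac{15}{4} \approx -3.75$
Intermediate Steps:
$b{\left(H,n \right)} = - \frac{1}{4}$
$b{\left(\left(-1\right) 5,4 \right)} \left(-13 + 28\right) = - \frac{-13 + 28}{4} = \left(- \frac{1}{4}\right) 15 = - \frac{15}{4}$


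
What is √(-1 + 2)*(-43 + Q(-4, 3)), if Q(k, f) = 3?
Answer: -40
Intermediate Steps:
√(-1 + 2)*(-43 + Q(-4, 3)) = √(-1 + 2)*(-43 + 3) = √1*(-40) = 1*(-40) = -40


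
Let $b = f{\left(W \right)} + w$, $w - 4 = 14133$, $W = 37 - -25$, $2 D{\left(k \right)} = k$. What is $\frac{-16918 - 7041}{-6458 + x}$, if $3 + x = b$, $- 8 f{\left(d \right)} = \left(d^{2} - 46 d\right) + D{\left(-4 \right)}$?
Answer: $- \frac{95836}{30209} \approx -3.1724$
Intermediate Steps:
$D{\left(k \right)} = \frac{k}{2}$
$W = 62$ ($W = 37 + 25 = 62$)
$w = 14137$ ($w = 4 + 14133 = 14137$)
$f{\left(d \right)} = \frac{1}{4} - \frac{d^{2}}{8} + \frac{23 d}{4}$ ($f{\left(d \right)} = - \frac{\left(d^{2} - 46 d\right) + \frac{1}{2} \left(-4\right)}{8} = - \frac{\left(d^{2} - 46 d\right) - 2}{8} = - \frac{-2 + d^{2} - 46 d}{8} = \frac{1}{4} - \frac{d^{2}}{8} + \frac{23 d}{4}$)
$b = \frac{56053}{4}$ ($b = \left(\frac{1}{4} - \frac{62^{2}}{8} + \frac{23}{4} \cdot 62\right) + 14137 = \left(\frac{1}{4} - \frac{961}{2} + \frac{713}{2}\right) + 14137 = - \frac{495}{4} + 14137 = \frac{56053}{4} \approx 14013.0$)
$x = \frac{56041}{4}$ ($x = -3 + \frac{56053}{4} = \frac{56041}{4} \approx 14010.0$)
$\frac{-16918 - 7041}{-6458 + x} = \frac{-16918 - 7041}{-6458 + \frac{56041}{4}} = - \frac{23959}{\frac{30209}{4}} = \left(-23959\right) \frac{4}{30209} = - \frac{95836}{30209}$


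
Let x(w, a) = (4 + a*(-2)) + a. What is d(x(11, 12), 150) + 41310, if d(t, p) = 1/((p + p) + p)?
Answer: 18589501/450 ≈ 41310.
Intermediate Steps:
x(w, a) = 4 - a (x(w, a) = (4 - 2*a) + a = 4 - a)
d(t, p) = 1/(3*p) (d(t, p) = 1/(2*p + p) = 1/(3*p))
d(x(11, 12), 150) + 41310 = (⅓)/150 + 41310 = (⅓)*(1/150) + 41310 = 1/450 + 41310 = 18589501/450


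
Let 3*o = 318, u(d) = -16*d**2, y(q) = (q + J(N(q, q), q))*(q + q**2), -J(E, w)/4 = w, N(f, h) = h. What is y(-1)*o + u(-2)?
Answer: -64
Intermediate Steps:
J(E, w) = -4*w
y(q) = -3*q*(q + q**2) (y(q) = (q - 4*q)*(q + q**2) = (-3*q)*(q + q**2) = -3*q*(q + q**2))
o = 106 (o = (1/3)*318 = 106)
y(-1)*o + u(-2) = (3*(-1)**2*(-1 - 1*(-1)))*106 - 16*(-2)**2 = (3*1*(-1 + 1))*106 - 16*4 = (3*1*0)*106 - 64 = 0*106 - 64 = 0 - 64 = -64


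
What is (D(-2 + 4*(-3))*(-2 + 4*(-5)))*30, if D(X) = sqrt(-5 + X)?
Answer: -660*I*sqrt(19) ≈ -2876.9*I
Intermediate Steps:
(D(-2 + 4*(-3))*(-2 + 4*(-5)))*30 = (sqrt(-5 + (-2 + 4*(-3)))*(-2 + 4*(-5)))*30 = (sqrt(-5 + (-2 - 12))*(-2 - 20))*30 = (sqrt(-5 - 14)*(-22))*30 = (sqrt(-19)*(-22))*30 = ((I*sqrt(19))*(-22))*30 = -22*I*sqrt(19)*30 = -660*I*sqrt(19)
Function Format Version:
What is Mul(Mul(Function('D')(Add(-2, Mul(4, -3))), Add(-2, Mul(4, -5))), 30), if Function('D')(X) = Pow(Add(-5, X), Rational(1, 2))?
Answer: Mul(-660, I, Pow(19, Rational(1, 2))) ≈ Mul(-2876.9, I)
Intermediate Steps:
Mul(Mul(Function('D')(Add(-2, Mul(4, -3))), Add(-2, Mul(4, -5))), 30) = Mul(Mul(Pow(Add(-5, Add(-2, Mul(4, -3))), Rational(1, 2)), Add(-2, Mul(4, -5))), 30) = Mul(Mul(Pow(Add(-5, Add(-2, -12)), Rational(1, 2)), Add(-2, -20)), 30) = Mul(Mul(Pow(Add(-5, -14), Rational(1, 2)), -22), 30) = Mul(Mul(Pow(-19, Rational(1, 2)), -22), 30) = Mul(Mul(Mul(I, Pow(19, Rational(1, 2))), -22), 30) = Mul(Mul(-22, I, Pow(19, Rational(1, 2))), 30) = Mul(-660, I, Pow(19, Rational(1, 2)))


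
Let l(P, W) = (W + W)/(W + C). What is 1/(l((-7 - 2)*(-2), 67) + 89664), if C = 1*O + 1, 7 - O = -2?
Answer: 77/6904262 ≈ 1.1153e-5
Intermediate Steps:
O = 9 (O = 7 - 1*(-2) = 7 + 2 = 9)
C = 10 (C = 1*9 + 1 = 9 + 1 = 10)
l(P, W) = 2*W/(10 + W) (l(P, W) = (W + W)/(W + 10) = (2*W)/(10 + W) = 2*W/(10 + W))
1/(l((-7 - 2)*(-2), 67) + 89664) = 1/(2*67/(10 + 67) + 89664) = 1/(2*67/77 + 89664) = 1/(2*67*(1/77) + 89664) = 1/(134/77 + 89664) = 1/(6904262/77) = 77/6904262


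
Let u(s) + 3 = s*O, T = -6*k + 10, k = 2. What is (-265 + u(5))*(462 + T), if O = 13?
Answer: -93380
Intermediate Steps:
T = -2 (T = -6*2 + 10 = -12 + 10 = -2)
u(s) = -3 + 13*s (u(s) = -3 + s*13 = -3 + 13*s)
(-265 + u(5))*(462 + T) = (-265 + (-3 + 13*5))*(462 - 2) = (-265 + (-3 + 65))*460 = (-265 + 62)*460 = -203*460 = -93380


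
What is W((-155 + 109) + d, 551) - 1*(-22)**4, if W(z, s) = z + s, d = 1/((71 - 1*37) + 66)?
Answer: -23375099/100 ≈ -2.3375e+5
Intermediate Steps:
d = 1/100 (d = 1/((71 - 37) + 66) = 1/(34 + 66) = 1/100 ≈ 0.010000)
W(z, s) = s + z
W((-155 + 109) + d, 551) - 1*(-22)**4 = (551 + ((-155 + 109) + 1/100)) - 1*(-22)**4 = (551 + (-46 + 1/100)) - 1*234256 = (551 - 4599/100) - 234256 = 50501/100 - 234256 = -23375099/100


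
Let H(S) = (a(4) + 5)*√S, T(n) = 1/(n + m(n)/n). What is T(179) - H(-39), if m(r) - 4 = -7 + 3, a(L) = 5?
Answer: 1/179 - 10*I*√39 ≈ 0.0055866 - 62.45*I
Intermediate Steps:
m(r) = 0 (m(r) = 4 + (-7 + 3) = 4 - 4 = 0)
T(n) = 1/n (T(n) = 1/(n + 0/n) = 1/(n + 0) = 1/n)
H(S) = 10*√S (H(S) = (5 + 5)*√S = 10*√S)
T(179) - H(-39) = 1/179 - 10*√(-39) = 1/179 - 10*I*√39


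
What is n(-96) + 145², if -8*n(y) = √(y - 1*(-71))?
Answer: 21025 - 5*I/8 ≈ 21025.0 - 0.625*I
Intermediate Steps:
n(y) = -√(71 + y)/8 (n(y) = -√(y - 1*(-71))/8 = -√(y + 71)/8 = -√(71 + y)/8)
n(-96) + 145² = -√(71 - 96)/8 + 145² = -5*I/8 + 21025 = 21025 - 5*I/8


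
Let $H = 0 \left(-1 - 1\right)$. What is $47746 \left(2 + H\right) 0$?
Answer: $0$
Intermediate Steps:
$H = 0$ ($H = 0 \left(-1 - 1\right) = 0 \left(-2\right) = 0$)
$47746 \left(2 + H\right) 0 = 47746 \left(2 + 0\right) 0 = 47746 \cdot 2 \cdot 0 = 47746 \cdot 0 = 0$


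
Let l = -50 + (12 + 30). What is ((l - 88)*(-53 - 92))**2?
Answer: 193766400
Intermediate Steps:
l = -8 (l = -50 + 42 = -8)
((l - 88)*(-53 - 92))**2 = ((-8 - 88)*(-53 - 92))**2 = (-96*(-145))**2 = 13920**2 = 193766400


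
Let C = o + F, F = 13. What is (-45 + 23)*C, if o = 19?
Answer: -704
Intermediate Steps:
C = 32 (C = 19 + 13 = 32)
(-45 + 23)*C = (-45 + 23)*32 = -22*32 = -704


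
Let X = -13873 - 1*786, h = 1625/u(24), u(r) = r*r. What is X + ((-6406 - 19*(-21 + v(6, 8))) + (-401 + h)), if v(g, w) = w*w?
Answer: -12833383/576 ≈ -22280.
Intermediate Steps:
u(r) = r²
v(g, w) = w²
h = 1625/576 (h = 1625/(24²) = 1625/576 ≈ 2.8212)
X = -14659 (X = -13873 - 786 = -14659)
X + ((-6406 - 19*(-21 + v(6, 8))) + (-401 + h)) = -14659 + ((-6406 - 19*(-21 + 8²)) + (-401 + 1625/576)) = -14659 + ((-6406 - 19*(-21 + 64)) - 229351/576) = -14659 + ((-6406 - 19*43) - 229351/576) = -14659 + ((-6406 - 817) - 229351/576) = -14659 + (-7223 - 229351/576) = -14659 - 4389799/576 = -12833383/576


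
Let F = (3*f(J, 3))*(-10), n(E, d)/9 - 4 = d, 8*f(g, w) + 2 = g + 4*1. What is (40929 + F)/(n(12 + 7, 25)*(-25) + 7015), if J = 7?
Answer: 163581/1960 ≈ 83.460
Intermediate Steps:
f(g, w) = ¼ + g/8 (f(g, w) = -¼ + (g + 4*1)/8 = -¼ + (g + 4)/8 = -¼ + (4 + g)/8 = -¼ + (½ + g/8) = ¼ + g/8)
n(E, d) = 36 + 9*d
F = -135/4 (F = (3*(¼ + (⅛)*7))*(-10) = (3*(¼ + 7/8))*(-10) = (3*(9/8))*(-10) = (27/8)*(-10) = -135/4 ≈ -33.750)
(40929 + F)/(n(12 + 7, 25)*(-25) + 7015) = (40929 - 135/4)/((36 + 9*25)*(-25) + 7015) = 163581/(4*((36 + 225)*(-25) + 7015)) = 163581/(4*(261*(-25) + 7015)) = 163581/(4*(-6525 + 7015)) = (163581/4)/490 = (163581/4)*(1/490) = 163581/1960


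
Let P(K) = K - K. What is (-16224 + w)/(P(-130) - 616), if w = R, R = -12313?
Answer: 28537/616 ≈ 46.326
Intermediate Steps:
P(K) = 0
w = -12313
(-16224 + w)/(P(-130) - 616) = (-16224 - 12313)/(0 - 616) = -28537/(-616) = -28537*(-1/616) = 28537/616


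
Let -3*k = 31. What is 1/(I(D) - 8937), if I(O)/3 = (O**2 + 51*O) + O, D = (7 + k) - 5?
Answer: -3/30086 ≈ -9.9714e-5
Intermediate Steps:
k = -31/3 (k = -1/3*31 = -31/3 ≈ -10.333)
D = -25/3 (D = (7 - 31/3) - 5 = -10/3 - 5 = -25/3 ≈ -8.3333)
I(O) = 3*O**2 + 156*O (I(O) = 3*((O**2 + 51*O) + O) = 3*(O**2 + 52*O) = 3*O**2 + 156*O)
1/(I(D) - 8937) = 1/(3*(-25/3)*(52 - 25/3) - 8937) = 1/(3*(-25/3)*(131/3) - 8937) = 1/(-3275/3 - 8937) = 1/(-30086/3) = -3/30086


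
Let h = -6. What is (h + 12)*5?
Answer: 30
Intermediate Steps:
(h + 12)*5 = (-6 + 12)*5 = 6*5 = 30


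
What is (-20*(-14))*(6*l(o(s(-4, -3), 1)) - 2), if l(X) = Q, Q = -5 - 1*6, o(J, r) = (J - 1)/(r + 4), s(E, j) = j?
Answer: -19040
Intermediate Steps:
o(J, r) = (-1 + J)/(4 + r)
Q = -11 (Q = -5 - 6 = -11)
l(X) = -11
(-20*(-14))*(6*l(o(s(-4, -3), 1)) - 2) = (-20*(-14))*(6*(-11) - 2) = 280*(-66 - 2) = 280*(-68) = -19040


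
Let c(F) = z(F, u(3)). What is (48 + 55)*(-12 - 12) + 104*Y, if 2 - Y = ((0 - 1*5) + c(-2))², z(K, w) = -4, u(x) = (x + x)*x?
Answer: -10688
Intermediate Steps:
u(x) = 2*x² (u(x) = (2*x)*x = 2*x²)
c(F) = -4
Y = -79 (Y = 2 - ((0 - 1*5) - 4)² = 2 - ((0 - 5) - 4)² = 2 - (-5 - 4)² = 2 - 1*(-9)² = 2 - 1*81 = 2 - 81 = -79)
(48 + 55)*(-12 - 12) + 104*Y = (48 + 55)*(-12 - 12) + 104*(-79) = 103*(-24) - 8216 = -2472 - 8216 = -10688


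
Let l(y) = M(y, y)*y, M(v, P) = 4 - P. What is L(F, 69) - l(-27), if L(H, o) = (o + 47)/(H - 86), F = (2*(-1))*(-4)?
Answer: 32585/39 ≈ 835.51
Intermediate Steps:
F = 8 (F = -2*(-4) = 8)
L(H, o) = (47 + o)/(-86 + H)
l(y) = y*(4 - y) (l(y) = (4 - y)*y = y*(4 - y))
L(F, 69) - l(-27) = (47 + 69)/(-86 + 8) - (-27)*(4 - 1*(-27)) = 116/(-78) - (-27)*(4 + 27) = -1/78*116 - (-27)*31 = -58/39 - 1*(-837) = -58/39 + 837 = 32585/39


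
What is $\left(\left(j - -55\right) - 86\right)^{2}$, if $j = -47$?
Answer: $6084$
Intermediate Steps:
$\left(\left(j - -55\right) - 86\right)^{2} = \left(\left(-47 - -55\right) - 86\right)^{2} = \left(\left(-47 + 55\right) - 86\right)^{2} = \left(8 - 86\right)^{2} = \left(-78\right)^{2} = 6084$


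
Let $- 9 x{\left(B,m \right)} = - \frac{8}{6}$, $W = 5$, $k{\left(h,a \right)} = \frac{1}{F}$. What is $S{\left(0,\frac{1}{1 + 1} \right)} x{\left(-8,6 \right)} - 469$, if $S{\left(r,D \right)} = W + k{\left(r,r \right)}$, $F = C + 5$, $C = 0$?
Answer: $- \frac{63211}{135} \approx -468.23$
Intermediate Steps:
$F = 5$ ($F = 0 + 5 = 5$)
$k{\left(h,a \right)} = \frac{1}{5}$
$x{\left(B,m \right)} = \frac{4}{27}$ ($x{\left(B,m \right)} = - \frac{\left(-8\right) \frac{1}{6}}{9} = \left(- \frac{1}{9}\right) \left(- \frac{4}{3}\right) = \frac{4}{27}$)
$S{\left(r,D \right)} = \frac{26}{5}$ ($S{\left(r,D \right)} = 5 + \frac{1}{5} = \frac{26}{5}$)
$S{\left(0,\frac{1}{1 + 1} \right)} x{\left(-8,6 \right)} - 469 = \frac{26}{5} \cdot \frac{4}{27} - 469 = \frac{104}{135} - 469 = - \frac{63211}{135}$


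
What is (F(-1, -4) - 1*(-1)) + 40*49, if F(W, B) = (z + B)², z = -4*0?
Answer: 1977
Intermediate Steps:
z = 0
F(W, B) = B² (F(W, B) = (0 + B)² = B²)
(F(-1, -4) - 1*(-1)) + 40*49 = ((-4)² - 1*(-1)) + 40*49 = (16 + 1) + 1960 = 17 + 1960 = 1977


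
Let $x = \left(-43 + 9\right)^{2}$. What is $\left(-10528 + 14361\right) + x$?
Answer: $4989$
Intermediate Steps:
$x = 1156$ ($x = \left(-34\right)^{2} = 1156$)
$\left(-10528 + 14361\right) + x = \left(-10528 + 14361\right) + 1156 = 3833 + 1156 = 4989$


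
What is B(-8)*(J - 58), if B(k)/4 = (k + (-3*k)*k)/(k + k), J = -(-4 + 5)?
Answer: -2950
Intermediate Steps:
J = -1 (J = -1*1 = -1)
B(k) = 2*(k - 3*k²)/k (B(k) = 4*((k + (-3*k)*k)/(k + k)) = 4*((k - 3*k²)/((2*k))) = 4*((k - 3*k²)*(1/(2*k))) = 4*((k - 3*k²)/(2*k)) = 2*(k - 3*k²)/k)
B(-8)*(J - 58) = (2 - 6*(-8))*(-1 - 58) = (2 + 48)*(-59) = 50*(-59) = -2950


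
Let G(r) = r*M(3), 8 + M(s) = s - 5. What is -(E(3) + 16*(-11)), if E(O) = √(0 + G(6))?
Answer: 176 - 2*I*√15 ≈ 176.0 - 7.746*I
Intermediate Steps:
M(s) = -13 + s (M(s) = -8 + (s - 5) = -8 + (-5 + s) = -13 + s)
G(r) = -10*r (G(r) = r*(-13 + 3) = r*(-10) = -10*r)
E(O) = 2*I*√15 (E(O) = √(0 - 10*6) = √(0 - 60) = √(-60) = 2*I*√15)
-(E(3) + 16*(-11)) = -(2*I*√15 + 16*(-11)) = -(2*I*√15 - 176) = -(-176 + 2*I*√15) = 176 - 2*I*√15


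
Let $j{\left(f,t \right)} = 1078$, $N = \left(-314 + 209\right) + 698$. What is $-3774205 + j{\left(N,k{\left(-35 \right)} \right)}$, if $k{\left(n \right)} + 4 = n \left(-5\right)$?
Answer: $-3773127$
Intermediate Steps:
$N = 593$ ($N = -105 + 698 = 593$)
$k{\left(n \right)} = -4 - 5 n$ ($k{\left(n \right)} = -4 + n \left(-5\right) = -4 - 5 n$)
$-3774205 + j{\left(N,k{\left(-35 \right)} \right)} = -3774205 + 1078 = -3773127$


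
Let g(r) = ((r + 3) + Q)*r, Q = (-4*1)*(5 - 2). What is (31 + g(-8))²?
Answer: 27889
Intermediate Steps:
Q = -12 (Q = -4*3 = -12)
g(r) = r*(-9 + r) (g(r) = ((r + 3) - 12)*r = ((3 + r) - 12)*r = (-9 + r)*r = r*(-9 + r))
(31 + g(-8))² = (31 - 8*(-9 - 8))² = (31 - 8*(-17))² = (31 + 136)² = 167² = 27889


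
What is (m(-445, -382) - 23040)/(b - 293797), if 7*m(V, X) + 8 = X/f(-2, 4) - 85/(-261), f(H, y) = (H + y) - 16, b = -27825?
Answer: 147311365/2056611879 ≈ 0.071628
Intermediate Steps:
f(H, y) = -16 + H + y
m(V, X) = -2003/1827 - X/98 (m(V, X) = -8/7 + (X/(-16 - 2 + 4) - 85/(-261))/7 = -8/7 + (X/(-14) - 85*(-1/261))/7 = -8/7 + (X*(-1/14) + 85/261)/7 = -8/7 + (-X/14 + 85/261)/7 = -8/7 + (85/261 - X/14)/7 = -8/7 + (85/1827 - X/98) = -2003/1827 - X/98)
(m(-445, -382) - 23040)/(b - 293797) = ((-2003/1827 - 1/98*(-382)) - 23040)/(-27825 - 293797) = ((-2003/1827 + 191/49) - 23040)/(-321622) = (35830/12789 - 23040)*(-1/321622) = -294622730/12789*(-1/321622) = 147311365/2056611879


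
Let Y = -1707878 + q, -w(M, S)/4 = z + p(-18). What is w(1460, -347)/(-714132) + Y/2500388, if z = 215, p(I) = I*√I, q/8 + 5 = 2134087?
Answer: 124711704277/20290989582 - 6*I*√2/19837 ≈ 6.1462 - 0.00042775*I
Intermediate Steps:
q = 17072656 (q = -40 + 8*2134087 = -40 + 17072696 = 17072656)
p(I) = I^(3/2)
w(M, S) = -860 + 216*I*√2 (w(M, S) = -4*(215 + (-18)^(3/2)) = -4*(215 - 54*I*√2) = -860 + 216*I*√2)
Y = 15364778 (Y = -1707878 + 17072656 = 15364778)
w(1460, -347)/(-714132) + Y/2500388 = (-860 + 216*I*√2)/(-714132) + 15364778/2500388 = (-860 + 216*I*√2)*(-1/714132) + 15364778*(1/2500388) = (215/178533 - 6*I*√2/19837) + 698399/113654 = 124711704277/20290989582 - 6*I*√2/19837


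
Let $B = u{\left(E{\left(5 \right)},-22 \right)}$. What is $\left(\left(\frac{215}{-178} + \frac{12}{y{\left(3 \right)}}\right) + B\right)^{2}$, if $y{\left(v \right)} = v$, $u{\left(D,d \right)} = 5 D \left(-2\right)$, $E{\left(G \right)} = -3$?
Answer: $\frac{34070569}{31684} \approx 1075.3$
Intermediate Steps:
$u{\left(D,d \right)} = - 10 D$
$B = 30$ ($B = \left(-10\right) \left(-3\right) = 30$)
$\left(\left(\frac{215}{-178} + \frac{12}{y{\left(3 \right)}}\right) + B\right)^{2} = \left(\left(\frac{215}{-178} + \frac{12}{3}\right) + 30\right)^{2} = \left(\left(215 \left(- \frac{1}{178}\right) + 12 \cdot \frac{1}{3}\right) + 30\right)^{2} = \left(\left(- \frac{215}{178} + 4\right) + 30\right)^{2} = \left(\frac{497}{178} + 30\right)^{2} = \left(\frac{5837}{178}\right)^{2} = \frac{34070569}{31684}$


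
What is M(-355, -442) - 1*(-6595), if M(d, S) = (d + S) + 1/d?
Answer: 2058289/355 ≈ 5798.0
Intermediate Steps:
M(d, S) = S + d + 1/d (M(d, S) = (S + d) + 1/d = S + d + 1/d)
M(-355, -442) - 1*(-6595) = (-442 - 355 + 1/(-355)) - 1*(-6595) = (-442 - 355 - 1/355) + 6595 = -282936/355 + 6595 = 2058289/355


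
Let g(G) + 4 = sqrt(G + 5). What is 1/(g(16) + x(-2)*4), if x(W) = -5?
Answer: -8/185 - sqrt(21)/555 ≈ -0.051500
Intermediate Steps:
g(G) = -4 + sqrt(5 + G) (g(G) = -4 + sqrt(G + 5) = -4 + sqrt(5 + G))
1/(g(16) + x(-2)*4) = 1/((-4 + sqrt(5 + 16)) - 5*4) = 1/((-4 + sqrt(21)) - 20) = 1/(-24 + sqrt(21))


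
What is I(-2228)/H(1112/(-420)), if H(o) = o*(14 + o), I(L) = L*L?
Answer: -3420495225/20711 ≈ -1.6515e+5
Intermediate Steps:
I(L) = L**2
I(-2228)/H(1112/(-420)) = (-2228)**2/(((1112/(-420))*(14 + 1112/(-420)))) = 4963984/(((1112*(-1/420))*(14 + 1112*(-1/420)))) = 4963984/((-278*(14 - 278/105)/105)) = 4963984/((-278/105*1192/105)) = 4963984/(-331376/11025) = 4963984*(-11025/331376) = -3420495225/20711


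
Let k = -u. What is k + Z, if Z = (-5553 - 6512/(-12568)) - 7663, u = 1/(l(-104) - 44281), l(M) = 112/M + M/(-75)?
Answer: -896351160278581/67825840283 ≈ -13215.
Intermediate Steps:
l(M) = 112/M - M/75 (l(M) = 112/M + M*(-1/75) = 112/M - M/75)
u = -975/43173673 (u = 1/((112/(-104) - 1/75*(-104)) - 44281) = 1/((112*(-1/104) + 104/75) - 44281) = 1/((-14/13 + 104/75) - 44281) = 1/(302/975 - 44281) = 1/(-43173673/975) = -975/43173673 ≈ -2.2583e-5)
k = 975/43173673 (k = -1*(-975/43173673) = 975/43173673 ≈ 2.2583e-5)
Z = -20761522/1571 (Z = (-5553 - 6512*(-1/12568)) - 7663 = (-5553 + 814/1571) - 7663 = -8722949/1571 - 7663 = -20761522/1571 ≈ -13215.)
k + Z = 975/43173673 - 20761522/1571 = -896351160278581/67825840283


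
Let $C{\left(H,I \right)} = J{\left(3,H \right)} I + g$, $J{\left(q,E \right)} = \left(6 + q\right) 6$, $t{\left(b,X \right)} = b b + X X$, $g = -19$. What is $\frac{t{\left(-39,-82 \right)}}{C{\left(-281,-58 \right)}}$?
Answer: $- \frac{8245}{3151} \approx -2.6166$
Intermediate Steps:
$t{\left(b,X \right)} = X^{2} + b^{2}$ ($t{\left(b,X \right)} = b^{2} + X^{2} = X^{2} + b^{2}$)
$J{\left(q,E \right)} = 36 + 6 q$
$C{\left(H,I \right)} = -19 + 54 I$ ($C{\left(H,I \right)} = \left(36 + 6 \cdot 3\right) I - 19 = \left(36 + 18\right) I - 19 = 54 I - 19 = -19 + 54 I$)
$\frac{t{\left(-39,-82 \right)}}{C{\left(-281,-58 \right)}} = \frac{\left(-82\right)^{2} + \left(-39\right)^{2}}{-19 + 54 \left(-58\right)} = \frac{6724 + 1521}{-19 - 3132} = \frac{8245}{-3151} = 8245 \left(- \frac{1}{3151}\right) = - \frac{8245}{3151}$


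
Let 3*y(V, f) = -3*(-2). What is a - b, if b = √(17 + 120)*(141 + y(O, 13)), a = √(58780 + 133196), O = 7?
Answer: -143*√137 + 2*√47994 ≈ -1235.6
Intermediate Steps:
a = 2*√47994 (a = √191976 = 2*√47994 ≈ 438.15)
y(V, f) = 2 (y(V, f) = (-3*(-2))/3 = (⅓)*6 = 2)
b = 143*√137 (b = √(17 + 120)*(141 + 2) = √137*143 = 143*√137 ≈ 1673.8)
a - b = 2*√47994 - 143*√137 = -143*√137 + 2*√47994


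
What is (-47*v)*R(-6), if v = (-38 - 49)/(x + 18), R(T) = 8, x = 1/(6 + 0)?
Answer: 196272/109 ≈ 1800.7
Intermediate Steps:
x = ⅙ (x = 1/6 = ⅙ ≈ 0.16667)
v = -522/109 (v = (-38 - 49)/(⅙ + 18) = -87/109/6 = -87*6/109 = -522/109 ≈ -4.7890)
(-47*v)*R(-6) = -47*(-522/109)*8 = (24534/109)*8 = 196272/109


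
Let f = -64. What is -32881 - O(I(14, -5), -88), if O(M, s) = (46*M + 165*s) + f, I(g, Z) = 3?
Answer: -18435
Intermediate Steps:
O(M, s) = -64 + 46*M + 165*s (O(M, s) = (46*M + 165*s) - 64 = -64 + 46*M + 165*s)
-32881 - O(I(14, -5), -88) = -32881 - (-64 + 46*3 + 165*(-88)) = -32881 - (-64 + 138 - 14520) = -32881 - 1*(-14446) = -32881 + 14446 = -18435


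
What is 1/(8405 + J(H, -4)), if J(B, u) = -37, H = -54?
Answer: 1/8368 ≈ 0.00011950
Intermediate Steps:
1/(8405 + J(H, -4)) = 1/(8405 - 37) = 1/8368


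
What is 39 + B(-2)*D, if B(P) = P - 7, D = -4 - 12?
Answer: 183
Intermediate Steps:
D = -16
B(P) = -7 + P
39 + B(-2)*D = 39 + (-7 - 2)*(-16) = 39 - 9*(-16) = 39 + 144 = 183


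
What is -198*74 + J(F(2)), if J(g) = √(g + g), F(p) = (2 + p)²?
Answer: -14652 + 4*√2 ≈ -14646.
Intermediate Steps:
J(g) = √2*√g (J(g) = √(2*g) = √2*√g)
-198*74 + J(F(2)) = -198*74 + √2*√((2 + 2)²) = -14652 + √2*√(4²) = -14652 + √2*√16 = -14652 + √2*4 = -14652 + 4*√2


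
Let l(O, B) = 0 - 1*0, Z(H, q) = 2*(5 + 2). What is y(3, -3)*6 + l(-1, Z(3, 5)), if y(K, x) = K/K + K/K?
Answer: 12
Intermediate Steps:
Z(H, q) = 14 (Z(H, q) = 2*7 = 14)
l(O, B) = 0 (l(O, B) = 0 + 0 = 0)
y(K, x) = 2 (y(K, x) = 1 + 1 = 2)
y(3, -3)*6 + l(-1, Z(3, 5)) = 2*6 + 0 = 12 + 0 = 12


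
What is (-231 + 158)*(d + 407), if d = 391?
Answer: -58254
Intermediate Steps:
(-231 + 158)*(d + 407) = (-231 + 158)*(391 + 407) = -73*798 = -58254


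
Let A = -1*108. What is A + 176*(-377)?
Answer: -66460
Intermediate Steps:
A = -108
A + 176*(-377) = -108 + 176*(-377) = -108 - 66352 = -66460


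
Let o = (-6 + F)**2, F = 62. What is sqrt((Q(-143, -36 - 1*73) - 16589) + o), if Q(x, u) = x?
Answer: 2*I*sqrt(3399) ≈ 116.6*I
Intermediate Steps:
o = 3136 (o = (-6 + 62)**2 = 56**2 = 3136)
sqrt((Q(-143, -36 - 1*73) - 16589) + o) = sqrt((-143 - 16589) + 3136) = sqrt(-16732 + 3136) = sqrt(-13596) = 2*I*sqrt(3399)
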